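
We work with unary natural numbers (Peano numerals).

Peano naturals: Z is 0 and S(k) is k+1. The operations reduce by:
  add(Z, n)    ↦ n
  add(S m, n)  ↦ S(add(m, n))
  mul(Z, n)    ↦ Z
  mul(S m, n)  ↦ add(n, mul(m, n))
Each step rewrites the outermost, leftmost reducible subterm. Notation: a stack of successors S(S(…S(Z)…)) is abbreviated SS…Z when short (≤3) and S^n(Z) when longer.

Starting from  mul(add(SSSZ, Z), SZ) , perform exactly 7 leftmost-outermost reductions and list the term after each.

Answer: after 7 steps: S(S(add(Z, mul(add(SZ, Z), SZ))))

Derivation:
  start: mul(add(SSSZ, Z), SZ)
  →1  mul(S(add(SSZ, Z)), SZ)
  →2  add(SZ, mul(add(SSZ, Z), SZ))
  →3  S(add(Z, mul(add(SSZ, Z), SZ)))
  →4  S(mul(add(SSZ, Z), SZ))
  →5  S(mul(S(add(SZ, Z)), SZ))
  →6  S(add(SZ, mul(add(SZ, Z), SZ)))
  →7  S(S(add(Z, mul(add(SZ, Z), SZ))))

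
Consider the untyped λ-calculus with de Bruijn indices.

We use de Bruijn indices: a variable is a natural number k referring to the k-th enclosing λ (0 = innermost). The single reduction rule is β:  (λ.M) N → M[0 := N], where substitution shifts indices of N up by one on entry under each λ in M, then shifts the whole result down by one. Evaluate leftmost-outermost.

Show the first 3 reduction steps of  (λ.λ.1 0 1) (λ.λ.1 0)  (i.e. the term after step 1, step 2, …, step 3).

Answer: after 3 steps: λ.0 (λ.λ.1 0)

Working:
  start: (λ.λ.1 0 1) (λ.λ.1 0)
  [1] λ.(λ.λ.1 0) 0 (λ.λ.1 0)
  [2] λ.(λ.1 0) (λ.λ.1 0)
  [3] λ.0 (λ.λ.1 0)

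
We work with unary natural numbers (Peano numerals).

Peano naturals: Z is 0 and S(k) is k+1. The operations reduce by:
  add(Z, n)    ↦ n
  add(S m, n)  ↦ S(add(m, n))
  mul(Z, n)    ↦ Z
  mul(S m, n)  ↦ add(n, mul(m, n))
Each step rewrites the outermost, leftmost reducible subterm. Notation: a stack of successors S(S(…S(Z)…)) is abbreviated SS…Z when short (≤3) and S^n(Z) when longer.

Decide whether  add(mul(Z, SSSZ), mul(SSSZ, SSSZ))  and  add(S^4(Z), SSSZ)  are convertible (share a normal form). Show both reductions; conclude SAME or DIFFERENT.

Term A:
  start: add(mul(Z, SSSZ), mul(SSSZ, SSSZ))
  →1  add(Z, mul(SSSZ, SSSZ))
  →2  mul(SSSZ, SSSZ)
  →3  add(SSSZ, mul(SSZ, SSSZ))
  →4  S(add(SSZ, mul(SSZ, SSSZ)))
  →5  S(S(add(SZ, mul(SSZ, SSSZ))))
  →6  S(S(S(add(Z, mul(SSZ, SSSZ)))))
  →7  S(S(S(mul(SSZ, SSSZ))))
  →8  S(S(S(add(SSSZ, mul(SZ, SSSZ)))))
  →9  S(S(S(S(add(SSZ, mul(SZ, SSSZ))))))
  →10  S(S(S(S(S(add(SZ, mul(SZ, SSSZ)))))))
  →11  S(S(S(S(S(S(add(Z, mul(SZ, SSSZ))))))))
  →12  S(S(S(S(S(S(mul(SZ, SSSZ)))))))
  →13  S(S(S(S(S(S(add(SSSZ, mul(Z, SSSZ))))))))
  →14  S(S(S(S(S(S(S(add(SSZ, mul(Z, SSSZ)))))))))
  →15  S(S(S(S(S(S(S(S(add(SZ, mul(Z, SSSZ))))))))))
  →16  S(S(S(S(S(S(S(S(S(add(Z, mul(Z, SSSZ)))))))))))
  →17  S(S(S(S(S(S(S(S(S(mul(Z, SSSZ))))))))))
  →18  S^9(Z)

Term B:
  start: add(S^4(Z), SSSZ)
  →1  S(add(SSSZ, SSSZ))
  →2  S(S(add(SSZ, SSSZ)))
  →3  S(S(S(add(SZ, SSSZ))))
  →4  S(S(S(S(add(Z, SSSZ)))))
  →5  S^7(Z)

Answer: DIFFERENT — A ⇓ S^9(Z), B ⇓ S^7(Z)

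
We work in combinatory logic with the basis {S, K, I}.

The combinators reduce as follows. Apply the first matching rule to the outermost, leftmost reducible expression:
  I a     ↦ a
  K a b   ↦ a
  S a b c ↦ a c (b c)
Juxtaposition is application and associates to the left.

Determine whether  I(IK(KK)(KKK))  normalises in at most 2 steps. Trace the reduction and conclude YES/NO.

  start: I(IK(KK)(KKK))
  →1  IK(KK)(KKK)
  →2  K(KK)(KKK)

Answer: NO — after 2 steps the term is K(KK)(KKK), not yet normal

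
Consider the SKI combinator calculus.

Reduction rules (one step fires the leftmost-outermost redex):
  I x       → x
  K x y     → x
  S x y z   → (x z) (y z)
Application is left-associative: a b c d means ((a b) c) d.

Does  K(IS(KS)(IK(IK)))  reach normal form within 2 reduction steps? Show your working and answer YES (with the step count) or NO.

  start: K(IS(KS)(IK(IK)))
  →1  K(S(KS)(IK(IK)))
  →2  K(S(KS)(K(IK)))

Answer: NO — after 2 steps the term is K(S(KS)(K(IK))), not yet normal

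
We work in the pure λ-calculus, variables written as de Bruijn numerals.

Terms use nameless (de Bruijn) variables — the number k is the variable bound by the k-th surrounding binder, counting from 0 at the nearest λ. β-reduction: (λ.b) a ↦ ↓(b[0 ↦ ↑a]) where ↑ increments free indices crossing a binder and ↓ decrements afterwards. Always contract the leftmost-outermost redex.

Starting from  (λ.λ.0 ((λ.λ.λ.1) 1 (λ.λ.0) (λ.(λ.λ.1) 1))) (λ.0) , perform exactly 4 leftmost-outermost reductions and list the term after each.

Answer: after 4 steps: λ.0 (λ.λ.0)

Working:
  start: (λ.λ.0 ((λ.λ.λ.1) 1 (λ.λ.0) (λ.(λ.λ.1) 1))) (λ.0)
  [1] λ.0 ((λ.λ.λ.1) (λ.0) (λ.λ.0) (λ.(λ.λ.1) 1))
  [2] λ.0 ((λ.λ.1) (λ.λ.0) (λ.(λ.λ.1) 1))
  [3] λ.0 ((λ.λ.λ.0) (λ.(λ.λ.1) 1))
  [4] λ.0 (λ.λ.0)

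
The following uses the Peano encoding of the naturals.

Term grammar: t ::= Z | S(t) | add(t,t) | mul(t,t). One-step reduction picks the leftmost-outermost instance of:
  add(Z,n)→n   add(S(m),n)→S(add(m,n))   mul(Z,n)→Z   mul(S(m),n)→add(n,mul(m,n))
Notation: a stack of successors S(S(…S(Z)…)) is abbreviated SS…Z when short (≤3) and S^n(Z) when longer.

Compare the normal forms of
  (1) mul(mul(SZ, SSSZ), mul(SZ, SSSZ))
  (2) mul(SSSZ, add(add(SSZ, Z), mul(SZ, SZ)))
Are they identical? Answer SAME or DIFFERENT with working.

Answer: SAME — A ⇓ S^9(Z), B ⇓ S^9(Z)

Working:
Term A:
  start: mul(mul(SZ, SSSZ), mul(SZ, SSSZ))
  →1  mul(add(SSSZ, mul(Z, SSSZ)), mul(SZ, SSSZ))
  →2  mul(S(add(SSZ, mul(Z, SSSZ))), mul(SZ, SSSZ))
  →3  add(mul(SZ, SSSZ), mul(add(SSZ, mul(Z, SSSZ)), mul(SZ, SSSZ)))
  →4  add(add(SSSZ, mul(Z, SSSZ)), mul(add(SSZ, mul(Z, SSSZ)), mul(SZ, SSSZ)))
  →5  add(S(add(SSZ, mul(Z, SSSZ))), mul(add(SSZ, mul(Z, SSSZ)), mul(SZ, SSSZ)))
  →6  S(add(add(SSZ, mul(Z, SSSZ)), mul(add(SSZ, mul(Z, SSSZ)), mul(SZ, SSSZ))))
  →7  S(add(S(add(SZ, mul(Z, SSSZ))), mul(add(SSZ, mul(Z, SSSZ)), mul(SZ, SSSZ))))
  →8  S(S(add(add(SZ, mul(Z, SSSZ)), mul(add(SSZ, mul(Z, SSSZ)), mul(SZ, SSSZ)))))
  →9  S(S(add(S(add(Z, mul(Z, SSSZ))), mul(add(SSZ, mul(Z, SSSZ)), mul(SZ, SSSZ)))))
  →10  S(S(S(add(add(Z, mul(Z, SSSZ)), mul(add(SSZ, mul(Z, SSSZ)), mul(SZ, SSSZ))))))
  →11  S(S(S(add(mul(Z, SSSZ), mul(add(SSZ, mul(Z, SSSZ)), mul(SZ, SSSZ))))))
  →12  S(S(S(add(Z, mul(add(SSZ, mul(Z, SSSZ)), mul(SZ, SSSZ))))))
  →13  S(S(S(mul(add(SSZ, mul(Z, SSSZ)), mul(SZ, SSSZ)))))
  →14  S(S(S(mul(S(add(SZ, mul(Z, SSSZ))), mul(SZ, SSSZ)))))
  →15  S(S(S(add(mul(SZ, SSSZ), mul(add(SZ, mul(Z, SSSZ)), mul(SZ, SSSZ))))))
  →16  S(S(S(add(add(SSSZ, mul(Z, SSSZ)), mul(add(SZ, mul(Z, SSSZ)), mul(SZ, SSSZ))))))
  →17  S(S(S(add(S(add(SSZ, mul(Z, SSSZ))), mul(add(SZ, mul(Z, SSSZ)), mul(SZ, SSSZ))))))
  →18  S(S(S(S(add(add(SSZ, mul(Z, SSSZ)), mul(add(SZ, mul(Z, SSSZ)), mul(SZ, SSSZ)))))))
  →19  S(S(S(S(add(S(add(SZ, mul(Z, SSSZ))), mul(add(SZ, mul(Z, SSSZ)), mul(SZ, SSSZ)))))))
  →20  S(S(S(S(S(add(add(SZ, mul(Z, SSSZ)), mul(add(SZ, mul(Z, SSSZ)), mul(SZ, SSSZ))))))))
  →21  S(S(S(S(S(add(S(add(Z, mul(Z, SSSZ))), mul(add(SZ, mul(Z, SSSZ)), mul(SZ, SSSZ))))))))
  →22  S(S(S(S(S(S(add(add(Z, mul(Z, SSSZ)), mul(add(SZ, mul(Z, SSSZ)), mul(SZ, SSSZ)))))))))
  →23  S(S(S(S(S(S(add(mul(Z, SSSZ), mul(add(SZ, mul(Z, SSSZ)), mul(SZ, SSSZ)))))))))
  →24  S(S(S(S(S(S(add(Z, mul(add(SZ, mul(Z, SSSZ)), mul(SZ, SSSZ)))))))))
  →25  S(S(S(S(S(S(mul(add(SZ, mul(Z, SSSZ)), mul(SZ, SSSZ))))))))
  →26  S(S(S(S(S(S(mul(S(add(Z, mul(Z, SSSZ))), mul(SZ, SSSZ))))))))
  →27  S(S(S(S(S(S(add(mul(SZ, SSSZ), mul(add(Z, mul(Z, SSSZ)), mul(SZ, SSSZ)))))))))
  →28  S(S(S(S(S(S(add(add(SSSZ, mul(Z, SSSZ)), mul(add(Z, mul(Z, SSSZ)), mul(SZ, SSSZ)))))))))
  →29  S(S(S(S(S(S(add(S(add(SSZ, mul(Z, SSSZ))), mul(add(Z, mul(Z, SSSZ)), mul(SZ, SSSZ)))))))))
  →30  S(S(S(S(S(S(S(add(add(SSZ, mul(Z, SSSZ)), mul(add(Z, mul(Z, SSSZ)), mul(SZ, SSSZ))))))))))
  →31  S(S(S(S(S(S(S(add(S(add(SZ, mul(Z, SSSZ))), mul(add(Z, mul(Z, SSSZ)), mul(SZ, SSSZ))))))))))
  →32  S(S(S(S(S(S(S(S(add(add(SZ, mul(Z, SSSZ)), mul(add(Z, mul(Z, SSSZ)), mul(SZ, SSSZ)))))))))))
  →33  S(S(S(S(S(S(S(S(add(S(add(Z, mul(Z, SSSZ))), mul(add(Z, mul(Z, SSSZ)), mul(SZ, SSSZ)))))))))))
  →34  S(S(S(S(S(S(S(S(S(add(add(Z, mul(Z, SSSZ)), mul(add(Z, mul(Z, SSSZ)), mul(SZ, SSSZ))))))))))))
  →35  S(S(S(S(S(S(S(S(S(add(mul(Z, SSSZ), mul(add(Z, mul(Z, SSSZ)), mul(SZ, SSSZ))))))))))))
  →36  S(S(S(S(S(S(S(S(S(add(Z, mul(add(Z, mul(Z, SSSZ)), mul(SZ, SSSZ))))))))))))
  →37  S(S(S(S(S(S(S(S(S(mul(add(Z, mul(Z, SSSZ)), mul(SZ, SSSZ)))))))))))
  →38  S(S(S(S(S(S(S(S(S(mul(mul(Z, SSSZ), mul(SZ, SSSZ)))))))))))
  →39  S(S(S(S(S(S(S(S(S(mul(Z, mul(SZ, SSSZ)))))))))))
  →40  S^9(Z)

Term B:
  start: mul(SSSZ, add(add(SSZ, Z), mul(SZ, SZ)))
  →1  add(add(add(SSZ, Z), mul(SZ, SZ)), mul(SSZ, add(add(SSZ, Z), mul(SZ, SZ))))
  →2  add(add(S(add(SZ, Z)), mul(SZ, SZ)), mul(SSZ, add(add(SSZ, Z), mul(SZ, SZ))))
  →3  add(S(add(add(SZ, Z), mul(SZ, SZ))), mul(SSZ, add(add(SSZ, Z), mul(SZ, SZ))))
  →4  S(add(add(add(SZ, Z), mul(SZ, SZ)), mul(SSZ, add(add(SSZ, Z), mul(SZ, SZ)))))
  →5  S(add(add(S(add(Z, Z)), mul(SZ, SZ)), mul(SSZ, add(add(SSZ, Z), mul(SZ, SZ)))))
  →6  S(add(S(add(add(Z, Z), mul(SZ, SZ))), mul(SSZ, add(add(SSZ, Z), mul(SZ, SZ)))))
  →7  S(S(add(add(add(Z, Z), mul(SZ, SZ)), mul(SSZ, add(add(SSZ, Z), mul(SZ, SZ))))))
  →8  S(S(add(add(Z, mul(SZ, SZ)), mul(SSZ, add(add(SSZ, Z), mul(SZ, SZ))))))
  →9  S(S(add(mul(SZ, SZ), mul(SSZ, add(add(SSZ, Z), mul(SZ, SZ))))))
  →10  S(S(add(add(SZ, mul(Z, SZ)), mul(SSZ, add(add(SSZ, Z), mul(SZ, SZ))))))
  →11  S(S(add(S(add(Z, mul(Z, SZ))), mul(SSZ, add(add(SSZ, Z), mul(SZ, SZ))))))
  →12  S(S(S(add(add(Z, mul(Z, SZ)), mul(SSZ, add(add(SSZ, Z), mul(SZ, SZ)))))))
  →13  S(S(S(add(mul(Z, SZ), mul(SSZ, add(add(SSZ, Z), mul(SZ, SZ)))))))
  →14  S(S(S(add(Z, mul(SSZ, add(add(SSZ, Z), mul(SZ, SZ)))))))
  →15  S(S(S(mul(SSZ, add(add(SSZ, Z), mul(SZ, SZ))))))
  →16  S(S(S(add(add(add(SSZ, Z), mul(SZ, SZ)), mul(SZ, add(add(SSZ, Z), mul(SZ, SZ)))))))
  →17  S(S(S(add(add(S(add(SZ, Z)), mul(SZ, SZ)), mul(SZ, add(add(SSZ, Z), mul(SZ, SZ)))))))
  →18  S(S(S(add(S(add(add(SZ, Z), mul(SZ, SZ))), mul(SZ, add(add(SSZ, Z), mul(SZ, SZ)))))))
  →19  S(S(S(S(add(add(add(SZ, Z), mul(SZ, SZ)), mul(SZ, add(add(SSZ, Z), mul(SZ, SZ))))))))
  →20  S(S(S(S(add(add(S(add(Z, Z)), mul(SZ, SZ)), mul(SZ, add(add(SSZ, Z), mul(SZ, SZ))))))))
  →21  S(S(S(S(add(S(add(add(Z, Z), mul(SZ, SZ))), mul(SZ, add(add(SSZ, Z), mul(SZ, SZ))))))))
  →22  S(S(S(S(S(add(add(add(Z, Z), mul(SZ, SZ)), mul(SZ, add(add(SSZ, Z), mul(SZ, SZ)))))))))
  →23  S(S(S(S(S(add(add(Z, mul(SZ, SZ)), mul(SZ, add(add(SSZ, Z), mul(SZ, SZ)))))))))
  →24  S(S(S(S(S(add(mul(SZ, SZ), mul(SZ, add(add(SSZ, Z), mul(SZ, SZ)))))))))
  →25  S(S(S(S(S(add(add(SZ, mul(Z, SZ)), mul(SZ, add(add(SSZ, Z), mul(SZ, SZ)))))))))
  →26  S(S(S(S(S(add(S(add(Z, mul(Z, SZ))), mul(SZ, add(add(SSZ, Z), mul(SZ, SZ)))))))))
  →27  S(S(S(S(S(S(add(add(Z, mul(Z, SZ)), mul(SZ, add(add(SSZ, Z), mul(SZ, SZ))))))))))
  →28  S(S(S(S(S(S(add(mul(Z, SZ), mul(SZ, add(add(SSZ, Z), mul(SZ, SZ))))))))))
  →29  S(S(S(S(S(S(add(Z, mul(SZ, add(add(SSZ, Z), mul(SZ, SZ))))))))))
  →30  S(S(S(S(S(S(mul(SZ, add(add(SSZ, Z), mul(SZ, SZ)))))))))
  →31  S(S(S(S(S(S(add(add(add(SSZ, Z), mul(SZ, SZ)), mul(Z, add(add(SSZ, Z), mul(SZ, SZ))))))))))
  →32  S(S(S(S(S(S(add(add(S(add(SZ, Z)), mul(SZ, SZ)), mul(Z, add(add(SSZ, Z), mul(SZ, SZ))))))))))
  →33  S(S(S(S(S(S(add(S(add(add(SZ, Z), mul(SZ, SZ))), mul(Z, add(add(SSZ, Z), mul(SZ, SZ))))))))))
  →34  S(S(S(S(S(S(S(add(add(add(SZ, Z), mul(SZ, SZ)), mul(Z, add(add(SSZ, Z), mul(SZ, SZ)))))))))))
  →35  S(S(S(S(S(S(S(add(add(S(add(Z, Z)), mul(SZ, SZ)), mul(Z, add(add(SSZ, Z), mul(SZ, SZ)))))))))))
  →36  S(S(S(S(S(S(S(add(S(add(add(Z, Z), mul(SZ, SZ))), mul(Z, add(add(SSZ, Z), mul(SZ, SZ)))))))))))
  →37  S(S(S(S(S(S(S(S(add(add(add(Z, Z), mul(SZ, SZ)), mul(Z, add(add(SSZ, Z), mul(SZ, SZ))))))))))))
  →38  S(S(S(S(S(S(S(S(add(add(Z, mul(SZ, SZ)), mul(Z, add(add(SSZ, Z), mul(SZ, SZ))))))))))))
  →39  S(S(S(S(S(S(S(S(add(mul(SZ, SZ), mul(Z, add(add(SSZ, Z), mul(SZ, SZ))))))))))))
  →40  S(S(S(S(S(S(S(S(add(add(SZ, mul(Z, SZ)), mul(Z, add(add(SSZ, Z), mul(SZ, SZ))))))))))))
  →41  S(S(S(S(S(S(S(S(add(S(add(Z, mul(Z, SZ))), mul(Z, add(add(SSZ, Z), mul(SZ, SZ))))))))))))
  →42  S(S(S(S(S(S(S(S(S(add(add(Z, mul(Z, SZ)), mul(Z, add(add(SSZ, Z), mul(SZ, SZ)))))))))))))
  →43  S(S(S(S(S(S(S(S(S(add(mul(Z, SZ), mul(Z, add(add(SSZ, Z), mul(SZ, SZ)))))))))))))
  →44  S(S(S(S(S(S(S(S(S(add(Z, mul(Z, add(add(SSZ, Z), mul(SZ, SZ)))))))))))))
  →45  S(S(S(S(S(S(S(S(S(mul(Z, add(add(SSZ, Z), mul(SZ, SZ))))))))))))
  →46  S^9(Z)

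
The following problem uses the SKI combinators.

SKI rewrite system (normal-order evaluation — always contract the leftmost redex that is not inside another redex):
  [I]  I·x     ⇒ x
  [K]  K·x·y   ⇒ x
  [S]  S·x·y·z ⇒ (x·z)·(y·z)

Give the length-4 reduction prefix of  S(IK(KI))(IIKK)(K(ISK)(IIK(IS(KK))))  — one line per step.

  start: S(IK(KI))(IIKK)(K(ISK)(IIK(IS(KK))))
  step 1: IK(KI)(K(ISK)(IIK(IS(KK))))(IIKK(K(ISK)(IIK(IS(KK)))))
  step 2: K(KI)(K(ISK)(IIK(IS(KK))))(IIKK(K(ISK)(IIK(IS(KK)))))
  step 3: KI(IIKK(K(ISK)(IIK(IS(KK)))))
  step 4: I

Answer: after 4 steps: I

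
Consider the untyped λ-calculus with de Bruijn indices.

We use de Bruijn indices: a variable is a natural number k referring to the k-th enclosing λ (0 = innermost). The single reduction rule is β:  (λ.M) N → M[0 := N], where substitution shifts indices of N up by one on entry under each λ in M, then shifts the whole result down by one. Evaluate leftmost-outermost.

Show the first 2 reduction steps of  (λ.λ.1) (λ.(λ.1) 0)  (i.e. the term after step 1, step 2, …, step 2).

Answer: after 2 steps: λ.λ.0

Derivation:
  start: (λ.λ.1) (λ.(λ.1) 0)
  [1] λ.λ.(λ.1) 0
  [2] λ.λ.0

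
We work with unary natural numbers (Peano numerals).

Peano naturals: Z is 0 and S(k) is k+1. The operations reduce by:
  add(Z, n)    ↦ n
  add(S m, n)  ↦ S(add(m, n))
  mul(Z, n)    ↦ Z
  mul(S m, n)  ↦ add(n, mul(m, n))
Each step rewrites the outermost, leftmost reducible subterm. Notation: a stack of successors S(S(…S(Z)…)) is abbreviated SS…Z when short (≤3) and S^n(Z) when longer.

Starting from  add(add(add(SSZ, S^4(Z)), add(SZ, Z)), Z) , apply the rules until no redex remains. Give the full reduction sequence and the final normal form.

  start: add(add(add(SSZ, S^4(Z)), add(SZ, Z)), Z)
  →1  add(add(S(add(SZ, S^4(Z))), add(SZ, Z)), Z)
  →2  add(S(add(add(SZ, S^4(Z)), add(SZ, Z))), Z)
  →3  S(add(add(add(SZ, S^4(Z)), add(SZ, Z)), Z))
  →4  S(add(add(S(add(Z, S^4(Z))), add(SZ, Z)), Z))
  →5  S(add(S(add(add(Z, S^4(Z)), add(SZ, Z))), Z))
  →6  S(S(add(add(add(Z, S^4(Z)), add(SZ, Z)), Z)))
  →7  S(S(add(add(S^4(Z), add(SZ, Z)), Z)))
  →8  S(S(add(S(add(SSSZ, add(SZ, Z))), Z)))
  →9  S(S(S(add(add(SSSZ, add(SZ, Z)), Z))))
  →10  S(S(S(add(S(add(SSZ, add(SZ, Z))), Z))))
  →11  S(S(S(S(add(add(SSZ, add(SZ, Z)), Z)))))
  →12  S(S(S(S(add(S(add(SZ, add(SZ, Z))), Z)))))
  →13  S(S(S(S(S(add(add(SZ, add(SZ, Z)), Z))))))
  →14  S(S(S(S(S(add(S(add(Z, add(SZ, Z))), Z))))))
  →15  S(S(S(S(S(S(add(add(Z, add(SZ, Z)), Z)))))))
  →16  S(S(S(S(S(S(add(add(SZ, Z), Z)))))))
  →17  S(S(S(S(S(S(add(S(add(Z, Z)), Z)))))))
  →18  S(S(S(S(S(S(S(add(add(Z, Z), Z))))))))
  →19  S(S(S(S(S(S(S(add(Z, Z))))))))
  →20  S^7(Z)

Answer: normal form = S^7(Z)  (in 20 steps)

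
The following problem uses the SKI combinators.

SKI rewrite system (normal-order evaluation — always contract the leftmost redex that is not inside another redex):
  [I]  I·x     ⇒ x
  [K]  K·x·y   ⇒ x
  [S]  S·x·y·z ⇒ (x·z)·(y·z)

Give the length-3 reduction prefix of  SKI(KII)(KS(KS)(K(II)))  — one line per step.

  start: SKI(KII)(KS(KS)(K(II)))
  [1] K(KII)(I(KII))(KS(KS)(K(II)))
  [2] KII(KS(KS)(K(II)))
  [3] I(KS(KS)(K(II)))

Answer: after 3 steps: I(KS(KS)(K(II)))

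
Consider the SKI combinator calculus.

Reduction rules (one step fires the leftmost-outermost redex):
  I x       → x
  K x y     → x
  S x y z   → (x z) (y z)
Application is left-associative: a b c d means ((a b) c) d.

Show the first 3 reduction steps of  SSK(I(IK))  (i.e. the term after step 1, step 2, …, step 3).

  start: SSK(I(IK))
  [1] S(I(IK))(K(I(IK)))
  [2] S(IK)(K(I(IK)))
  [3] SK(K(I(IK)))

Answer: after 3 steps: SK(K(I(IK)))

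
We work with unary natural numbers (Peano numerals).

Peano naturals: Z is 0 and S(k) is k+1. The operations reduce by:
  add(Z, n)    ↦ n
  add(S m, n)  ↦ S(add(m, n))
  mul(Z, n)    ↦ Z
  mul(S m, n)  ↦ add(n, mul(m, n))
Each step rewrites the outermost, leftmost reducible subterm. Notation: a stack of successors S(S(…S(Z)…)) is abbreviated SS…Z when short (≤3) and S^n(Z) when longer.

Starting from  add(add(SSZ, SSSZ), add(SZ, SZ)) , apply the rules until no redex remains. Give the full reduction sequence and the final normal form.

Answer: normal form = S^7(Z)  (in 11 steps)

Reduction:
  start: add(add(SSZ, SSSZ), add(SZ, SZ))
  →1  add(S(add(SZ, SSSZ)), add(SZ, SZ))
  →2  S(add(add(SZ, SSSZ), add(SZ, SZ)))
  →3  S(add(S(add(Z, SSSZ)), add(SZ, SZ)))
  →4  S(S(add(add(Z, SSSZ), add(SZ, SZ))))
  →5  S(S(add(SSSZ, add(SZ, SZ))))
  →6  S(S(S(add(SSZ, add(SZ, SZ)))))
  →7  S(S(S(S(add(SZ, add(SZ, SZ))))))
  →8  S(S(S(S(S(add(Z, add(SZ, SZ)))))))
  →9  S(S(S(S(S(add(SZ, SZ))))))
  →10  S(S(S(S(S(S(add(Z, SZ)))))))
  →11  S^7(Z)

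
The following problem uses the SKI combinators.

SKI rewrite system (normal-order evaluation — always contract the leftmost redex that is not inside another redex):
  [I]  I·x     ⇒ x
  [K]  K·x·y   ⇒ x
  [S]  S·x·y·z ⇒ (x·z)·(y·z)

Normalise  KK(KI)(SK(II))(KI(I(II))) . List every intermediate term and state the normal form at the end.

Answer: normal form = SKI  (in 3 steps)

Reduction:
  start: KK(KI)(SK(II))(KI(I(II)))
  step 1: K(SK(II))(KI(I(II)))
  step 2: SK(II)
  step 3: SKI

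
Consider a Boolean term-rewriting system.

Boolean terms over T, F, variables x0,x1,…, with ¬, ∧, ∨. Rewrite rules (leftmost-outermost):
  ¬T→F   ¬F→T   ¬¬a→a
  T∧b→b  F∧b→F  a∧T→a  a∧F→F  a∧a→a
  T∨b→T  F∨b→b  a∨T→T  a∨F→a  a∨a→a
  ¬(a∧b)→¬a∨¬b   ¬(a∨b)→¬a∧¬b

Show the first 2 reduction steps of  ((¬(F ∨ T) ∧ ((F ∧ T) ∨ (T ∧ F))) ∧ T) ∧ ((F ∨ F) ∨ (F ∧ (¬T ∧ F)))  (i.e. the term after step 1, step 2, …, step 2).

Answer: after 2 steps: ((¬F ∧ ¬T) ∧ ((F ∧ T) ∨ (T ∧ F))) ∧ ((F ∨ F) ∨ (F ∧ (¬T ∧ F)))

Working:
  start: ((¬(F ∨ T) ∧ ((F ∧ T) ∨ (T ∧ F))) ∧ T) ∧ ((F ∨ F) ∨ (F ∧ (¬T ∧ F)))
  [1] (¬(F ∨ T) ∧ ((F ∧ T) ∨ (T ∧ F))) ∧ ((F ∨ F) ∨ (F ∧ (¬T ∧ F)))
  [2] ((¬F ∧ ¬T) ∧ ((F ∧ T) ∨ (T ∧ F))) ∧ ((F ∨ F) ∨ (F ∧ (¬T ∧ F)))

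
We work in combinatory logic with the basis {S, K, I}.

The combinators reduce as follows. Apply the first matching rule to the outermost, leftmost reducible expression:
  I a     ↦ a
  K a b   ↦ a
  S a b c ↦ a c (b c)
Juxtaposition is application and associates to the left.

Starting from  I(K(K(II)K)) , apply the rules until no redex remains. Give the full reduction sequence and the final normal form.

Answer: normal form = KI  (in 3 steps)

Reduction:
  start: I(K(K(II)K))
  →1  K(K(II)K)
  →2  K(II)
  →3  KI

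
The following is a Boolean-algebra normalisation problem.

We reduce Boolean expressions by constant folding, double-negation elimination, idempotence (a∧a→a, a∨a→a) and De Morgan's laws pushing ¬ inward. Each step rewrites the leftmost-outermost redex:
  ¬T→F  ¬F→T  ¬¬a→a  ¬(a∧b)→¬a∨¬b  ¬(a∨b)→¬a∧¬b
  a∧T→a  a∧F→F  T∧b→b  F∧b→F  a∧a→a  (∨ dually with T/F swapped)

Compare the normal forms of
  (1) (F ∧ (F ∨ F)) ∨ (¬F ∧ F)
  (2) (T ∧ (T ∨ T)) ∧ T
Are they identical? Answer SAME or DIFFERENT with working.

Answer: DIFFERENT — A ⇓ F, B ⇓ T

Working:
Term A:
  start: (F ∧ (F ∨ F)) ∨ (¬F ∧ F)
  [1] F ∨ (¬F ∧ F)
  [2] ¬F ∧ F
  [3] F

Term B:
  start: (T ∧ (T ∨ T)) ∧ T
  [1] T ∧ (T ∨ T)
  [2] T ∨ T
  [3] T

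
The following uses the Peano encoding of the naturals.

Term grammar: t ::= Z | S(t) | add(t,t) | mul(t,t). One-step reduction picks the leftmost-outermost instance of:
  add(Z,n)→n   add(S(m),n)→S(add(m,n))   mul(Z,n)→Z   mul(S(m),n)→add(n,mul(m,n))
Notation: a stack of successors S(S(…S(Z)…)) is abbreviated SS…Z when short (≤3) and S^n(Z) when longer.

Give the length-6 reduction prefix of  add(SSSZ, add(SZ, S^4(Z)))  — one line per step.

Answer: after 6 steps: S^8(Z)

Working:
  start: add(SSSZ, add(SZ, S^4(Z)))
  [1] S(add(SSZ, add(SZ, S^4(Z))))
  [2] S(S(add(SZ, add(SZ, S^4(Z)))))
  [3] S(S(S(add(Z, add(SZ, S^4(Z))))))
  [4] S(S(S(add(SZ, S^4(Z)))))
  [5] S(S(S(S(add(Z, S^4(Z))))))
  [6] S^8(Z)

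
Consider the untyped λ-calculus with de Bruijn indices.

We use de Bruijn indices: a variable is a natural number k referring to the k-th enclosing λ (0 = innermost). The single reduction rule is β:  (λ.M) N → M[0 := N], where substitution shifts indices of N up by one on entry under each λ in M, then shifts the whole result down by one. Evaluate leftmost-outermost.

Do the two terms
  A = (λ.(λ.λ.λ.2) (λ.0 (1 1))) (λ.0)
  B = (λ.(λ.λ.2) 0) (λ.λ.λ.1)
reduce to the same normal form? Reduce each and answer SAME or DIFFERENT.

Answer: DIFFERENT — A ⇓ λ.λ.λ.0 (λ.0), B ⇓ λ.λ.λ.λ.1

Reduction:
Term A:
  start: (λ.(λ.λ.λ.2) (λ.0 (1 1))) (λ.0)
  [1] (λ.λ.λ.2) (λ.0 ((λ.0) (λ.0)))
  [2] λ.λ.λ.0 ((λ.0) (λ.0))
  [3] λ.λ.λ.0 (λ.0)

Term B:
  start: (λ.(λ.λ.2) 0) (λ.λ.λ.1)
  [1] (λ.λ.λ.λ.λ.1) (λ.λ.λ.1)
  [2] λ.λ.λ.λ.1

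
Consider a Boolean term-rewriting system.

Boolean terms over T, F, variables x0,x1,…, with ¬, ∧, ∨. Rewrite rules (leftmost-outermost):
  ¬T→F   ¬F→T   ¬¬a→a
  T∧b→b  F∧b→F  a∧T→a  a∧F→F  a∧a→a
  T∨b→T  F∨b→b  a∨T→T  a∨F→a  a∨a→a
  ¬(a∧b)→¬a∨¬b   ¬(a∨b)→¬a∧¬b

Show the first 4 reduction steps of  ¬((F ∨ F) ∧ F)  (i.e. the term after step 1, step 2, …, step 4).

Answer: after 4 steps: ¬F

Working:
  start: ¬((F ∨ F) ∧ F)
  step 1: ¬(F ∨ F) ∨ ¬F
  step 2: (¬F ∧ ¬F) ∨ ¬F
  step 3: ¬F ∨ ¬F
  step 4: ¬F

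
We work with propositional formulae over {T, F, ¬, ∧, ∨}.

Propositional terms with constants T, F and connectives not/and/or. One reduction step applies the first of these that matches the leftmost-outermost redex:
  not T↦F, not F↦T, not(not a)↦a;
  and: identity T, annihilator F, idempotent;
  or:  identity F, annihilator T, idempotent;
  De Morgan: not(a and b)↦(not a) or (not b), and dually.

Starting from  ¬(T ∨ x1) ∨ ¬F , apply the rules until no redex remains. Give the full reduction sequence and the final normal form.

Answer: normal form = T  (in 5 steps)

Reduction:
  start: ¬(T ∨ x1) ∨ ¬F
  [1] (¬T ∧ ¬x1) ∨ ¬F
  [2] (F ∧ ¬x1) ∨ ¬F
  [3] F ∨ ¬F
  [4] ¬F
  [5] T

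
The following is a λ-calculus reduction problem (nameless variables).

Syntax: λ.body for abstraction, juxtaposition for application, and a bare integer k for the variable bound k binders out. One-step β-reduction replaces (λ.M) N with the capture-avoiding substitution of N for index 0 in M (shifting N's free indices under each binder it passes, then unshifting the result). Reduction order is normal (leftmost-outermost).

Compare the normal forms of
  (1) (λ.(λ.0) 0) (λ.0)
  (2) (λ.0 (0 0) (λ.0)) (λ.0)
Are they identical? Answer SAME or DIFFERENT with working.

Term A:
  start: (λ.(λ.0) 0) (λ.0)
  →1  (λ.0) (λ.0)
  →2  λ.0

Term B:
  start: (λ.0 (0 0) (λ.0)) (λ.0)
  →1  (λ.0) ((λ.0) (λ.0)) (λ.0)
  →2  (λ.0) (λ.0) (λ.0)
  →3  (λ.0) (λ.0)
  →4  λ.0

Answer: SAME — A ⇓ λ.0, B ⇓ λ.0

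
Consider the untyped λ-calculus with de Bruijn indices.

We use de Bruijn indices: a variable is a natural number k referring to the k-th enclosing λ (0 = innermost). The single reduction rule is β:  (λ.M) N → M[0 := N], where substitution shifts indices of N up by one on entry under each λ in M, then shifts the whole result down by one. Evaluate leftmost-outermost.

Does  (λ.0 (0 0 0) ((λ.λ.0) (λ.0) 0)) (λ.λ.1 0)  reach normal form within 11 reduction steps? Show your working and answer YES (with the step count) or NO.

Answer: YES — reaches normal form λ.λ.1 0 in 11 ≤ 11 steps

Working:
  start: (λ.0 (0 0 0) ((λ.λ.0) (λ.0) 0)) (λ.λ.1 0)
  →1  (λ.λ.1 0) ((λ.λ.1 0) (λ.λ.1 0) (λ.λ.1 0)) ((λ.λ.0) (λ.0) (λ.λ.1 0))
  →2  (λ.(λ.λ.1 0) (λ.λ.1 0) (λ.λ.1 0) 0) ((λ.λ.0) (λ.0) (λ.λ.1 0))
  →3  (λ.λ.1 0) (λ.λ.1 0) (λ.λ.1 0) ((λ.λ.0) (λ.0) (λ.λ.1 0))
  →4  (λ.(λ.λ.1 0) 0) (λ.λ.1 0) ((λ.λ.0) (λ.0) (λ.λ.1 0))
  →5  (λ.λ.1 0) (λ.λ.1 0) ((λ.λ.0) (λ.0) (λ.λ.1 0))
  →6  (λ.(λ.λ.1 0) 0) ((λ.λ.0) (λ.0) (λ.λ.1 0))
  →7  (λ.λ.1 0) ((λ.λ.0) (λ.0) (λ.λ.1 0))
  →8  λ.(λ.λ.0) (λ.0) (λ.λ.1 0) 0
  →9  λ.(λ.0) (λ.λ.1 0) 0
  →10  λ.(λ.λ.1 0) 0
  →11  λ.λ.1 0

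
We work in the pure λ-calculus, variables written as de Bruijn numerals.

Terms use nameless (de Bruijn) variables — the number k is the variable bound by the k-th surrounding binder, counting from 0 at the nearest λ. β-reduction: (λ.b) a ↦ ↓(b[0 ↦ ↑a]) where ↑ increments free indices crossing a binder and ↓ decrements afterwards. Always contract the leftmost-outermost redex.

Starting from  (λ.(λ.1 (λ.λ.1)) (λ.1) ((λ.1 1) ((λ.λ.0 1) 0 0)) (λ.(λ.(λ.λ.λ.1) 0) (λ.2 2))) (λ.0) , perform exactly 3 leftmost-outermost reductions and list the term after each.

  start: (λ.(λ.1 (λ.λ.1)) (λ.1) ((λ.1 1) ((λ.λ.0 1) 0 0)) (λ.(λ.(λ.λ.λ.1) 0) (λ.2 2))) (λ.0)
  [1] (λ.(λ.0) (λ.λ.1)) (λ.λ.0) ((λ.(λ.0) (λ.0)) ((λ.λ.0 1) (λ.0) (λ.0))) (λ.(λ.(λ.λ.λ.1) 0) (λ.(λ.0) (λ.0)))
  [2] (λ.0) (λ.λ.1) ((λ.(λ.0) (λ.0)) ((λ.λ.0 1) (λ.0) (λ.0))) (λ.(λ.(λ.λ.λ.1) 0) (λ.(λ.0) (λ.0)))
  [3] (λ.λ.1) ((λ.(λ.0) (λ.0)) ((λ.λ.0 1) (λ.0) (λ.0))) (λ.(λ.(λ.λ.λ.1) 0) (λ.(λ.0) (λ.0)))

Answer: after 3 steps: (λ.λ.1) ((λ.(λ.0) (λ.0)) ((λ.λ.0 1) (λ.0) (λ.0))) (λ.(λ.(λ.λ.λ.1) 0) (λ.(λ.0) (λ.0)))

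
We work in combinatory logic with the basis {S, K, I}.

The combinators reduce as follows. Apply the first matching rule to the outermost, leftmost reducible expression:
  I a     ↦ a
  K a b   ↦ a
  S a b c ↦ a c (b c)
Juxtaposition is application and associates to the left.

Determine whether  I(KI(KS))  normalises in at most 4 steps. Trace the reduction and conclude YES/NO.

Answer: YES — reaches normal form I in 2 ≤ 4 steps

Derivation:
  start: I(KI(KS))
  step 1: KI(KS)
  step 2: I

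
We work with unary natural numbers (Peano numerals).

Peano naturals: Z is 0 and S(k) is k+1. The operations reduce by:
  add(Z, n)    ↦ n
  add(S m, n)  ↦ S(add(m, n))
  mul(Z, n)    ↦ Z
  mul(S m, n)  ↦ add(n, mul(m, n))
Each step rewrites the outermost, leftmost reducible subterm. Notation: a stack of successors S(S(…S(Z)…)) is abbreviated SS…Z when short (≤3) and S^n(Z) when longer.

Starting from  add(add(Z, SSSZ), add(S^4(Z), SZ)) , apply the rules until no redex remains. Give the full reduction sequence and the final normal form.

Answer: normal form = S^8(Z)  (in 10 steps)

Working:
  start: add(add(Z, SSSZ), add(S^4(Z), SZ))
  step 1: add(SSSZ, add(S^4(Z), SZ))
  step 2: S(add(SSZ, add(S^4(Z), SZ)))
  step 3: S(S(add(SZ, add(S^4(Z), SZ))))
  step 4: S(S(S(add(Z, add(S^4(Z), SZ)))))
  step 5: S(S(S(add(S^4(Z), SZ))))
  step 6: S(S(S(S(add(SSSZ, SZ)))))
  step 7: S(S(S(S(S(add(SSZ, SZ))))))
  step 8: S(S(S(S(S(S(add(SZ, SZ)))))))
  step 9: S(S(S(S(S(S(S(add(Z, SZ))))))))
  step 10: S^8(Z)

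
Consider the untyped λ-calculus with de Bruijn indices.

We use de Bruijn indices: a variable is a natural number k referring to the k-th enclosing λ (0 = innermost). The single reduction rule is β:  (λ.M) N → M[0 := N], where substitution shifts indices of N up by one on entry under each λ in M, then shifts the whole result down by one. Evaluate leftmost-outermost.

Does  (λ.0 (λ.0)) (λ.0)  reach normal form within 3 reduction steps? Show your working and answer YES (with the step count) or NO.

Answer: YES — reaches normal form λ.0 in 2 ≤ 3 steps

Working:
  start: (λ.0 (λ.0)) (λ.0)
  step 1: (λ.0) (λ.0)
  step 2: λ.0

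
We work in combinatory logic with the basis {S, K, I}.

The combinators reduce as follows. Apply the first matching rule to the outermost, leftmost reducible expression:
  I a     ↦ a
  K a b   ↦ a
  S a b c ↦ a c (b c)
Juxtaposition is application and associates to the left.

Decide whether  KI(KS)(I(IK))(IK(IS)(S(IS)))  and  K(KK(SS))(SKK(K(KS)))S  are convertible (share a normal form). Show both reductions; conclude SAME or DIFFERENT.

Answer: SAME — A ⇓ KS, B ⇓ KS

Working:
Term A:
  start: KI(KS)(I(IK))(IK(IS)(S(IS)))
  [1] I(I(IK))(IK(IS)(S(IS)))
  [2] I(IK)(IK(IS)(S(IS)))
  [3] IK(IK(IS)(S(IS)))
  [4] K(IK(IS)(S(IS)))
  [5] K(K(IS)(S(IS)))
  [6] K(IS)
  [7] KS

Term B:
  start: K(KK(SS))(SKK(K(KS)))S
  [1] KK(SS)S
  [2] KS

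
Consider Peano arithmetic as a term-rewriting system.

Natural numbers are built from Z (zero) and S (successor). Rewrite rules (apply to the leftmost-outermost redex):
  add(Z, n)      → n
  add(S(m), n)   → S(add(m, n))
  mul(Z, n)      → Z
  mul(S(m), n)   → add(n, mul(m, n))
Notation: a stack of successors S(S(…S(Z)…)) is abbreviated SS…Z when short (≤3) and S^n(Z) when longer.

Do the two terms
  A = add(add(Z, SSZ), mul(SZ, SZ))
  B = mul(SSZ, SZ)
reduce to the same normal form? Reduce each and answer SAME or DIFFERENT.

Answer: DIFFERENT — A ⇓ SSSZ, B ⇓ SSZ

Reduction:
Term A:
  start: add(add(Z, SSZ), mul(SZ, SZ))
  →1  add(SSZ, mul(SZ, SZ))
  →2  S(add(SZ, mul(SZ, SZ)))
  →3  S(S(add(Z, mul(SZ, SZ))))
  →4  S(S(mul(SZ, SZ)))
  →5  S(S(add(SZ, mul(Z, SZ))))
  →6  S(S(S(add(Z, mul(Z, SZ)))))
  →7  S(S(S(mul(Z, SZ))))
  →8  SSSZ

Term B:
  start: mul(SSZ, SZ)
  →1  add(SZ, mul(SZ, SZ))
  →2  S(add(Z, mul(SZ, SZ)))
  →3  S(mul(SZ, SZ))
  →4  S(add(SZ, mul(Z, SZ)))
  →5  S(S(add(Z, mul(Z, SZ))))
  →6  S(S(mul(Z, SZ)))
  →7  SSZ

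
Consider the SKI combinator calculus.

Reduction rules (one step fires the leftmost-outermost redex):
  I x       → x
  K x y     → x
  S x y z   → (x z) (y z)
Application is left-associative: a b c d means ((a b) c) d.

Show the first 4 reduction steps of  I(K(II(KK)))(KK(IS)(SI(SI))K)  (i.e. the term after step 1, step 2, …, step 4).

  start: I(K(II(KK)))(KK(IS)(SI(SI))K)
  step 1: K(II(KK))(KK(IS)(SI(SI))K)
  step 2: II(KK)
  step 3: I(KK)
  step 4: KK

Answer: after 4 steps: KK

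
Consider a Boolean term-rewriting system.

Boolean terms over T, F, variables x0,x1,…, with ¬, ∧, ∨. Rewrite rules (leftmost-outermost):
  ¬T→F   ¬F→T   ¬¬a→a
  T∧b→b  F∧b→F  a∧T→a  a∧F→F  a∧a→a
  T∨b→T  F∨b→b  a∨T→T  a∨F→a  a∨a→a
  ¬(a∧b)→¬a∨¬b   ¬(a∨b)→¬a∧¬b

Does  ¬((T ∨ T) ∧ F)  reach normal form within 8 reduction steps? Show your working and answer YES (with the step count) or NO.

  start: ¬((T ∨ T) ∧ F)
  [1] ¬(T ∨ T) ∨ ¬F
  [2] (¬T ∧ ¬T) ∨ ¬F
  [3] ¬T ∨ ¬F
  [4] F ∨ ¬F
  [5] ¬F
  [6] T

Answer: YES — reaches normal form T in 6 ≤ 8 steps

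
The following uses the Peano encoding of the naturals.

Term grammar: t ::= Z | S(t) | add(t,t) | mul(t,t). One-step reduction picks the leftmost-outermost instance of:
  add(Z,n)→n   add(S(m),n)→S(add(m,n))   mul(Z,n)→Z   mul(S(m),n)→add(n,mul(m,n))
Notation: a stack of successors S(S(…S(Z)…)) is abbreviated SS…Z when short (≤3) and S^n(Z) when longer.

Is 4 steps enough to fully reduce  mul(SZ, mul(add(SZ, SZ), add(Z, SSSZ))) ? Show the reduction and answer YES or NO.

Answer: NO — after 4 steps the term is add(add(SSSZ, mul(add(Z, SZ), add(Z, SSSZ))), mul(Z, mul(add(SZ, SZ), add(Z, SSSZ)))), not yet normal

Reduction:
  start: mul(SZ, mul(add(SZ, SZ), add(Z, SSSZ)))
  step 1: add(mul(add(SZ, SZ), add(Z, SSSZ)), mul(Z, mul(add(SZ, SZ), add(Z, SSSZ))))
  step 2: add(mul(S(add(Z, SZ)), add(Z, SSSZ)), mul(Z, mul(add(SZ, SZ), add(Z, SSSZ))))
  step 3: add(add(add(Z, SSSZ), mul(add(Z, SZ), add(Z, SSSZ))), mul(Z, mul(add(SZ, SZ), add(Z, SSSZ))))
  step 4: add(add(SSSZ, mul(add(Z, SZ), add(Z, SSSZ))), mul(Z, mul(add(SZ, SZ), add(Z, SSSZ))))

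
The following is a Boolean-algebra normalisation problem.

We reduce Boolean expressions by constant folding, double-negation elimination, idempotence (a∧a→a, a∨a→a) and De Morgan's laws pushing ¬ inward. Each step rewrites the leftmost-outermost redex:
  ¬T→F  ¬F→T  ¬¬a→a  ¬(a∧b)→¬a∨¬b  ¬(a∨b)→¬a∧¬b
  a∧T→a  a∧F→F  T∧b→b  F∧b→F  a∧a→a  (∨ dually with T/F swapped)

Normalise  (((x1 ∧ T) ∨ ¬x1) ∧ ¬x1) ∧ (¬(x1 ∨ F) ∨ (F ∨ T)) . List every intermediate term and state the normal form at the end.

Answer: normal form = (x1 ∨ ¬x1) ∧ ¬x1  (in 7 steps)

Derivation:
  start: (((x1 ∧ T) ∨ ¬x1) ∧ ¬x1) ∧ (¬(x1 ∨ F) ∨ (F ∨ T))
  →1  ((x1 ∨ ¬x1) ∧ ¬x1) ∧ (¬(x1 ∨ F) ∨ (F ∨ T))
  →2  ((x1 ∨ ¬x1) ∧ ¬x1) ∧ ((¬x1 ∧ ¬F) ∨ (F ∨ T))
  →3  ((x1 ∨ ¬x1) ∧ ¬x1) ∧ ((¬x1 ∧ T) ∨ (F ∨ T))
  →4  ((x1 ∨ ¬x1) ∧ ¬x1) ∧ (¬x1 ∨ (F ∨ T))
  →5  ((x1 ∨ ¬x1) ∧ ¬x1) ∧ (¬x1 ∨ T)
  →6  ((x1 ∨ ¬x1) ∧ ¬x1) ∧ T
  →7  (x1 ∨ ¬x1) ∧ ¬x1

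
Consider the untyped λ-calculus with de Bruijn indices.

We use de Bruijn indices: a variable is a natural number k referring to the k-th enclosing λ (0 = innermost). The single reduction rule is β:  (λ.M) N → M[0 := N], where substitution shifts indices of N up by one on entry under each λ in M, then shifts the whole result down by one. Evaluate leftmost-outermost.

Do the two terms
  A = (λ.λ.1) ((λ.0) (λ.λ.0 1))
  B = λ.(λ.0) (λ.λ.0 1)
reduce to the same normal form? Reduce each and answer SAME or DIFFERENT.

Term A:
  start: (λ.λ.1) ((λ.0) (λ.λ.0 1))
  step 1: λ.(λ.0) (λ.λ.0 1)
  step 2: λ.λ.λ.0 1

Term B:
  start: λ.(λ.0) (λ.λ.0 1)
  step 1: λ.λ.λ.0 1

Answer: SAME — A ⇓ λ.λ.λ.0 1, B ⇓ λ.λ.λ.0 1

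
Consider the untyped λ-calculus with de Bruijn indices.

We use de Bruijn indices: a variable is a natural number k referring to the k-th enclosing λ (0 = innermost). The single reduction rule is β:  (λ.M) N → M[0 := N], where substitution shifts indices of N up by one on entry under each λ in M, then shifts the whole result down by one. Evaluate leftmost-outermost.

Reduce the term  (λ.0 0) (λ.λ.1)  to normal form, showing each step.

  start: (λ.0 0) (λ.λ.1)
  step 1: (λ.λ.1) (λ.λ.1)
  step 2: λ.λ.λ.1

Answer: normal form = λ.λ.λ.1  (in 2 steps)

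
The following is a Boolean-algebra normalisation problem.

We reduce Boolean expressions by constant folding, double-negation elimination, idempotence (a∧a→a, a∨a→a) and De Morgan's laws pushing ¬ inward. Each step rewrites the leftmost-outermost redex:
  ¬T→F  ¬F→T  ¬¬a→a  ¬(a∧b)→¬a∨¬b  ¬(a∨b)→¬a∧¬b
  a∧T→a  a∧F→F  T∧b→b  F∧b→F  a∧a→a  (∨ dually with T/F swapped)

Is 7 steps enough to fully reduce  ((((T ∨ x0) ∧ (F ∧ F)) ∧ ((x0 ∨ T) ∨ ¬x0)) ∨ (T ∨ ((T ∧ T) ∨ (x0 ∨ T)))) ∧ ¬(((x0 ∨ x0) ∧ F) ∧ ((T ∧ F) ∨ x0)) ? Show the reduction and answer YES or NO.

  start: ((((T ∨ x0) ∧ (F ∧ F)) ∧ ((x0 ∨ T) ∨ ¬x0)) ∨ (T ∨ ((T ∧ T) ∨ (x0 ∨ T)))) ∧ ¬(((x0 ∨ x0) ∧ F) ∧ ((T ∧ F) ∨ x0))
  [1] (((T ∧ (F ∧ F)) ∧ ((x0 ∨ T) ∨ ¬x0)) ∨ (T ∨ ((T ∧ T) ∨ (x0 ∨ T)))) ∧ ¬(((x0 ∨ x0) ∧ F) ∧ ((T ∧ F) ∨ x0))
  [2] (((F ∧ F) ∧ ((x0 ∨ T) ∨ ¬x0)) ∨ (T ∨ ((T ∧ T) ∨ (x0 ∨ T)))) ∧ ¬(((x0 ∨ x0) ∧ F) ∧ ((T ∧ F) ∨ x0))
  [3] ((F ∧ ((x0 ∨ T) ∨ ¬x0)) ∨ (T ∨ ((T ∧ T) ∨ (x0 ∨ T)))) ∧ ¬(((x0 ∨ x0) ∧ F) ∧ ((T ∧ F) ∨ x0))
  [4] (F ∨ (T ∨ ((T ∧ T) ∨ (x0 ∨ T)))) ∧ ¬(((x0 ∨ x0) ∧ F) ∧ ((T ∧ F) ∨ x0))
  [5] (T ∨ ((T ∧ T) ∨ (x0 ∨ T))) ∧ ¬(((x0 ∨ x0) ∧ F) ∧ ((T ∧ F) ∨ x0))
  [6] T ∧ ¬(((x0 ∨ x0) ∧ F) ∧ ((T ∧ F) ∨ x0))
  [7] ¬(((x0 ∨ x0) ∧ F) ∧ ((T ∧ F) ∨ x0))

Answer: NO — after 7 steps the term is ¬(((x0 ∨ x0) ∧ F) ∧ ((T ∧ F) ∨ x0)), not yet normal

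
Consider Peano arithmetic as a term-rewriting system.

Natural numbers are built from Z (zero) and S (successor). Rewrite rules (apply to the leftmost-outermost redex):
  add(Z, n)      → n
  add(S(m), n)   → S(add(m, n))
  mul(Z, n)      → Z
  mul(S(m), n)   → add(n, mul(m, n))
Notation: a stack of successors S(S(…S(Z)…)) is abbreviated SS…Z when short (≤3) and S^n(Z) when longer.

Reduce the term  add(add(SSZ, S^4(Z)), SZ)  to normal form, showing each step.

  start: add(add(SSZ, S^4(Z)), SZ)
  [1] add(S(add(SZ, S^4(Z))), SZ)
  [2] S(add(add(SZ, S^4(Z)), SZ))
  [3] S(add(S(add(Z, S^4(Z))), SZ))
  [4] S(S(add(add(Z, S^4(Z)), SZ)))
  [5] S(S(add(S^4(Z), SZ)))
  [6] S(S(S(add(SSSZ, SZ))))
  [7] S(S(S(S(add(SSZ, SZ)))))
  [8] S(S(S(S(S(add(SZ, SZ))))))
  [9] S(S(S(S(S(S(add(Z, SZ)))))))
  [10] S^7(Z)

Answer: normal form = S^7(Z)  (in 10 steps)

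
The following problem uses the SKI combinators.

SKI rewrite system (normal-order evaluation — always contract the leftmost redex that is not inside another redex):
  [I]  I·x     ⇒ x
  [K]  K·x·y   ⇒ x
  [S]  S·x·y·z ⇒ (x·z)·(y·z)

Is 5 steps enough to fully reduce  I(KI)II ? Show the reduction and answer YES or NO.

Answer: YES — reaches normal form I in 3 ≤ 5 steps

Working:
  start: I(KI)II
  [1] KIII
  [2] II
  [3] I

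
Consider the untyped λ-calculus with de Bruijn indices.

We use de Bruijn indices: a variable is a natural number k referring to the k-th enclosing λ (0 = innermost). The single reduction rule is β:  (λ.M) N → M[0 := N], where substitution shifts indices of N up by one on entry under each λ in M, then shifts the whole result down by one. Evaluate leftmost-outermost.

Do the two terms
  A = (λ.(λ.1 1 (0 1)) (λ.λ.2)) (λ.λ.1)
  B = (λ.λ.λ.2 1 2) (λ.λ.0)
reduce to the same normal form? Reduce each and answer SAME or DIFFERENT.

Answer: DIFFERENT — A ⇓ λ.λ.1, B ⇓ λ.λ.λ.λ.0

Working:
Term A:
  start: (λ.(λ.1 1 (0 1)) (λ.λ.2)) (λ.λ.1)
  [1] (λ.(λ.λ.1) (λ.λ.1) (0 (λ.λ.1))) (λ.λ.λ.λ.1)
  [2] (λ.λ.1) (λ.λ.1) ((λ.λ.λ.λ.1) (λ.λ.1))
  [3] (λ.λ.λ.1) ((λ.λ.λ.λ.1) (λ.λ.1))
  [4] λ.λ.1

Term B:
  start: (λ.λ.λ.2 1 2) (λ.λ.0)
  [1] λ.λ.(λ.λ.0) 1 (λ.λ.0)
  [2] λ.λ.(λ.0) (λ.λ.0)
  [3] λ.λ.λ.λ.0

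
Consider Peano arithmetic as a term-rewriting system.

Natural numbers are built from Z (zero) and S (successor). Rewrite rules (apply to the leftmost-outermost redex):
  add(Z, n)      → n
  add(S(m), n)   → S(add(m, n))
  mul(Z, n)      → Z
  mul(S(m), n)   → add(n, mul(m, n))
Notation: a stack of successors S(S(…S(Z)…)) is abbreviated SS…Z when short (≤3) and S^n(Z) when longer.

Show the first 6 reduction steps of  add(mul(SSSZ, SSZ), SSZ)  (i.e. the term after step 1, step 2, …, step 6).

  start: add(mul(SSSZ, SSZ), SSZ)
  →1  add(add(SSZ, mul(SSZ, SSZ)), SSZ)
  →2  add(S(add(SZ, mul(SSZ, SSZ))), SSZ)
  →3  S(add(add(SZ, mul(SSZ, SSZ)), SSZ))
  →4  S(add(S(add(Z, mul(SSZ, SSZ))), SSZ))
  →5  S(S(add(add(Z, mul(SSZ, SSZ)), SSZ)))
  →6  S(S(add(mul(SSZ, SSZ), SSZ)))

Answer: after 6 steps: S(S(add(mul(SSZ, SSZ), SSZ)))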